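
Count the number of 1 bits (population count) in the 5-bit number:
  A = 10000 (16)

10000
1-bits at positions (from bit 0 = LSB): 4
Count = 1

Answer: 1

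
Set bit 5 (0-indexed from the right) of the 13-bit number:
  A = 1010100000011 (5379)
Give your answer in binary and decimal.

Mask = 1 << 5 = 0000000100000
Bit 5 of A is 0, so OR-ing with the mask flips it to 1.
  1010100000011
| 0000000100000
---------------
  1010100100011

Answer: 1010100100011 (5411)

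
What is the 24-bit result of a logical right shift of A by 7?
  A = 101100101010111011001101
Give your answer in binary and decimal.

Logical shift right by 7: drop the bottom 7 bit(s), prepend 7 zero(s) on the left.
  101100101010111011001101  ->  keep [10110010101011101], discard [1001101], prepend 0000000
= 000000010110010101011101

Answer: 000000010110010101011101 (91485)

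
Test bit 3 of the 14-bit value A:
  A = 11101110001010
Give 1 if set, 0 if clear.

Bit 3 is the 4th from the right.
  11101110001010
            ^
That bit is 1.

Answer: 1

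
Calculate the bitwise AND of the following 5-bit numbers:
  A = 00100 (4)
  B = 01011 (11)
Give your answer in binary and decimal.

Apply & to each column (1 only where both bits are 1):
  00100
& 01011
-------
  00000

Answer: 00000 (0)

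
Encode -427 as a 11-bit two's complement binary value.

1. Binary of +427:  00110101011
2. Invert bits:     11001010100
3. Add 1:           11001010101

Answer: 11001010101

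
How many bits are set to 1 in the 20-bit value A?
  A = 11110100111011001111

11110100111011001111
1-bits at positions (from bit 0 = LSB): 0, 1, 2, 3, 6, 7, 9, 10, 11, 14, 16, 17, 18, 19
Count = 14

Answer: 14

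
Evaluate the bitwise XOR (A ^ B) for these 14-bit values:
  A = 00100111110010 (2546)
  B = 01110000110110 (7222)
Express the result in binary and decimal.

Apply ^ to each column (1 where bits differ):
  00100111110010
^ 01110000110110
----------------
  01010111000100

Answer: 01010111000100 (5572)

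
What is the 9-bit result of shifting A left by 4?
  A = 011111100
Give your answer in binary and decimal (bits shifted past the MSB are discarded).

Shift left by 4: drop the top 4 bit(s), append 4 zero(s) on the right.
  011111100  ->  discard [0111], keep [11100], append 0000
= 111000000

Answer: 111000000 (448)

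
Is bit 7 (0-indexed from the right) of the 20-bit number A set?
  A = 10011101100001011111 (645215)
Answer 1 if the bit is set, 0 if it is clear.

Bit 7 is the 8th from the right.
  10011101100001011111
              ^
That bit is 0.

Answer: 0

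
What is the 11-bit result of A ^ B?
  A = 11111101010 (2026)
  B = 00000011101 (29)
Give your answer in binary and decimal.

Apply ^ to each column (1 where bits differ):
  11111101010
^ 00000011101
-------------
  11111110111

Answer: 11111110111 (2039)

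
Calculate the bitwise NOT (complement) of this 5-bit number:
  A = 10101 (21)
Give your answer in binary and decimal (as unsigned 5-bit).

Flip each bit (0->1, 1->0):
  10101
  01010

Answer: 01010 (10)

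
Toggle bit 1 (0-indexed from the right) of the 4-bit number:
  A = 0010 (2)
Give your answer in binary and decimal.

Mask = 1 << 1 = 0010
Bit 1 of A is 1; XOR with the mask flips it to 0.
  0010
^ 0010
------
  0000

Answer: 0000 (0)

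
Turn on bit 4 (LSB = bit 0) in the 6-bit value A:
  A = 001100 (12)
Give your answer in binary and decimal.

Mask = 1 << 4 = 010000
Bit 4 of A is 0, so OR-ing with the mask flips it to 1.
  001100
| 010000
--------
  011100

Answer: 011100 (28)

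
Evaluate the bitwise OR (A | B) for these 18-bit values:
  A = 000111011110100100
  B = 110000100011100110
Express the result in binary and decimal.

Apply | to each column (1 where either bit is 1):
  000111011110100100
| 110000100011100110
--------------------
  110111111111100110

Answer: 110111111111100110 (229350)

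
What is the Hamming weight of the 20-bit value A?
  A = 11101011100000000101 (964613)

11101011100000000101
1-bits at positions (from bit 0 = LSB): 0, 2, 11, 12, 13, 15, 17, 18, 19
Count = 9

Answer: 9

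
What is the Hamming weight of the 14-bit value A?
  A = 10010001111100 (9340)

10010001111100
1-bits at positions (from bit 0 = LSB): 2, 3, 4, 5, 6, 10, 13
Count = 7

Answer: 7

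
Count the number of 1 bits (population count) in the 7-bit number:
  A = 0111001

0111001
1-bits at positions (from bit 0 = LSB): 0, 3, 4, 5
Count = 4

Answer: 4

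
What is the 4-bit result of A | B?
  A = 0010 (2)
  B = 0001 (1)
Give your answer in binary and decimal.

Apply | to each column (1 where either bit is 1):
  0010
| 0001
------
  0011

Answer: 0011 (3)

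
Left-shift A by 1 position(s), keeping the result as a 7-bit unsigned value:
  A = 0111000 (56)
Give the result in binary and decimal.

Shift left by 1: drop the top 1 bit(s), append 1 zero(s) on the right.
  0111000  ->  discard [0], keep [111000], append 0
= 1110000

Answer: 1110000 (112)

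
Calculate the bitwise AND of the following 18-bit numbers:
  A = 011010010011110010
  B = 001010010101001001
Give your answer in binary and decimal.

Apply & to each column (1 only where both bits are 1):
  011010010011110010
& 001010010101001001
--------------------
  001010010001000000

Answer: 001010010001000000 (42048)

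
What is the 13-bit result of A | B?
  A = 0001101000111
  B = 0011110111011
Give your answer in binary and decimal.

Apply | to each column (1 where either bit is 1):
  0001101000111
| 0011110111011
---------------
  0011111111111

Answer: 0011111111111 (2047)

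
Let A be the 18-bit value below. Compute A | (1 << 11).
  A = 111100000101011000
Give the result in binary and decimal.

Mask = 1 << 11 = 000000100000000000
Bit 11 of A is 0, so OR-ing with the mask flips it to 1.
  111100000101011000
| 000000100000000000
--------------------
  111100100101011000

Answer: 111100100101011000 (248152)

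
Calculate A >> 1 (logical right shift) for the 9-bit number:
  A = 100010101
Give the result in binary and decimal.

Logical shift right by 1: drop the bottom 1 bit(s), prepend 1 zero(s) on the left.
  100010101  ->  keep [10001010], discard [1], prepend 0
= 010001010

Answer: 010001010 (138)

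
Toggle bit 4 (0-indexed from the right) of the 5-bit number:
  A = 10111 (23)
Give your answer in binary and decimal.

Mask = 1 << 4 = 10000
Bit 4 of A is 1; XOR with the mask flips it to 0.
  10111
^ 10000
-------
  00111

Answer: 00111 (7)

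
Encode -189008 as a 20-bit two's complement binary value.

1. Binary of +189008:  00101110001001010000
2. Invert bits:     11010001110110101111
3. Add 1:           11010001110110110000

Answer: 11010001110110110000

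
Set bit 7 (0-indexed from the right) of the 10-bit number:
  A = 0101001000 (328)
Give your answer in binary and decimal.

Mask = 1 << 7 = 0010000000
Bit 7 of A is 0, so OR-ing with the mask flips it to 1.
  0101001000
| 0010000000
------------
  0111001000

Answer: 0111001000 (456)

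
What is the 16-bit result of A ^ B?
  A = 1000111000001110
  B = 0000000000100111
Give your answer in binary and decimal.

Apply ^ to each column (1 where bits differ):
  1000111000001110
^ 0000000000100111
------------------
  1000111000101001

Answer: 1000111000101001 (36393)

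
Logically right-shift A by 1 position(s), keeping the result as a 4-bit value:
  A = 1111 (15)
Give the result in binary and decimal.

Logical shift right by 1: drop the bottom 1 bit(s), prepend 1 zero(s) on the left.
  1111  ->  keep [111], discard [1], prepend 0
= 0111

Answer: 0111 (7)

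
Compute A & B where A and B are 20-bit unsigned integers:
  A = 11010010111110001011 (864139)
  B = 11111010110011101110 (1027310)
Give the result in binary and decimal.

Apply & to each column (1 only where both bits are 1):
  11010010111110001011
& 11111010110011101110
----------------------
  11010010110010001010

Answer: 11010010110010001010 (863370)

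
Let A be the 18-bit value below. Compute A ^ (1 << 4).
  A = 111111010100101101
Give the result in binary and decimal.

Mask = 1 << 4 = 000000000000010000
Bit 4 of A is 0; XOR with the mask flips it to 1.
  111111010100101101
^ 000000000000010000
--------------------
  111111010100111101

Answer: 111111010100111101 (259389)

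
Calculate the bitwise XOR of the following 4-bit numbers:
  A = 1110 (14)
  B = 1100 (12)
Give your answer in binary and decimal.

Apply ^ to each column (1 where bits differ):
  1110
^ 1100
------
  0010

Answer: 0010 (2)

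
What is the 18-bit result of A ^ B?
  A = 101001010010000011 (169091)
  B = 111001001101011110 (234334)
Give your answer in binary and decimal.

Apply ^ to each column (1 where bits differ):
  101001010010000011
^ 111001001101011110
--------------------
  010000011111011101

Answer: 010000011111011101 (67549)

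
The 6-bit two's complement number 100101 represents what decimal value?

MSB is 1, so the value is negative. Find the magnitude:
1. Invert bits:  011010
2. Add 1:        011011  = 27
3. Apply sign:   -27

Answer: -27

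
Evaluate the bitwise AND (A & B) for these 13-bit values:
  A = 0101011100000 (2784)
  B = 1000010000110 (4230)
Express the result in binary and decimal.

Apply & to each column (1 only where both bits are 1):
  0101011100000
& 1000010000110
---------------
  0000010000000

Answer: 0000010000000 (128)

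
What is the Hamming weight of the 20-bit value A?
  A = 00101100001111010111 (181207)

00101100001111010111
1-bits at positions (from bit 0 = LSB): 0, 1, 2, 4, 6, 7, 8, 9, 14, 15, 17
Count = 11

Answer: 11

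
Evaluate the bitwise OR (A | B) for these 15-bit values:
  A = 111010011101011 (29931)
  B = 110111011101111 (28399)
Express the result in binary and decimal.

Apply | to each column (1 where either bit is 1):
  111010011101011
| 110111011101111
-----------------
  111111011101111

Answer: 111111011101111 (32495)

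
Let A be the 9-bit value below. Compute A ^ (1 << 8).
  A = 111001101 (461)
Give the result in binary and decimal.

Mask = 1 << 8 = 100000000
Bit 8 of A is 1; XOR with the mask flips it to 0.
  111001101
^ 100000000
-----------
  011001101

Answer: 011001101 (205)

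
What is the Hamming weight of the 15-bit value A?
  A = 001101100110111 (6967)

001101100110111
1-bits at positions (from bit 0 = LSB): 0, 1, 2, 4, 5, 8, 9, 11, 12
Count = 9

Answer: 9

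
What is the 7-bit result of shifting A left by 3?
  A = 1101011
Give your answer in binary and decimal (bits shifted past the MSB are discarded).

Shift left by 3: drop the top 3 bit(s), append 3 zero(s) on the right.
  1101011  ->  discard [110], keep [1011], append 000
= 1011000

Answer: 1011000 (88)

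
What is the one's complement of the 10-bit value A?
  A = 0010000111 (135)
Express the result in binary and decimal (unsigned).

Flip each bit (0->1, 1->0):
  0010000111
  1101111000

Answer: 1101111000 (888)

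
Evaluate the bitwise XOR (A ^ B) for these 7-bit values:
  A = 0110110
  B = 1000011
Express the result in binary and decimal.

Apply ^ to each column (1 where bits differ):
  0110110
^ 1000011
---------
  1110101

Answer: 1110101 (117)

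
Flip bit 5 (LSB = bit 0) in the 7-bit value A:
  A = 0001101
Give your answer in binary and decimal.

Mask = 1 << 5 = 0100000
Bit 5 of A is 0; XOR with the mask flips it to 1.
  0001101
^ 0100000
---------
  0101101

Answer: 0101101 (45)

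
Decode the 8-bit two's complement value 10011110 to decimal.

MSB is 1, so the value is negative. Find the magnitude:
1. Invert bits:  01100001
2. Add 1:        01100010  = 98
3. Apply sign:   -98

Answer: -98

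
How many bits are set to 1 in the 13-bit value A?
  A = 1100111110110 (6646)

1100111110110
1-bits at positions (from bit 0 = LSB): 1, 2, 4, 5, 6, 7, 8, 11, 12
Count = 9

Answer: 9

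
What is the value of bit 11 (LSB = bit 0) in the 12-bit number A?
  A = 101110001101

Bit 11 is the 12th from the right.
  101110001101
  ^
That bit is 1.

Answer: 1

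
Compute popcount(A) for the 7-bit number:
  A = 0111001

0111001
1-bits at positions (from bit 0 = LSB): 0, 3, 4, 5
Count = 4

Answer: 4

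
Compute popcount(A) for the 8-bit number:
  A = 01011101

01011101
1-bits at positions (from bit 0 = LSB): 0, 2, 3, 4, 6
Count = 5

Answer: 5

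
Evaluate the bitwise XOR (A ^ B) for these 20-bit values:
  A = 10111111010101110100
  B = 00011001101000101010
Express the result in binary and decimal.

Apply ^ to each column (1 where bits differ):
  10111111010101110100
^ 00011001101000101010
----------------------
  10100110111101011110

Answer: 10100110111101011110 (683870)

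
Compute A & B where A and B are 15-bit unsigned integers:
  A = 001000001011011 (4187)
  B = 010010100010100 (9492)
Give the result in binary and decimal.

Apply & to each column (1 only where both bits are 1):
  001000001011011
& 010010100010100
-----------------
  000000000010000

Answer: 000000000010000 (16)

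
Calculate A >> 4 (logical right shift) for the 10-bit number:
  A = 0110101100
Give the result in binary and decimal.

Logical shift right by 4: drop the bottom 4 bit(s), prepend 4 zero(s) on the left.
  0110101100  ->  keep [011010], discard [1100], prepend 0000
= 0000011010

Answer: 0000011010 (26)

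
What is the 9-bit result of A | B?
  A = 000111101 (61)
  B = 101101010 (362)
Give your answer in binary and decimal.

Apply | to each column (1 where either bit is 1):
  000111101
| 101101010
-----------
  101111111

Answer: 101111111 (383)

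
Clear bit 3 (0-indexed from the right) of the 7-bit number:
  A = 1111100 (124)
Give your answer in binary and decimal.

Mask = ~(1 << 3) = 1110111
Bit 3 of A is 1, so AND-ing with the mask clears it to 0.
  1111100
& 1110111
---------
  1110100

Answer: 1110100 (116)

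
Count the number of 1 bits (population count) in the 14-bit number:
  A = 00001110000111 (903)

00001110000111
1-bits at positions (from bit 0 = LSB): 0, 1, 2, 7, 8, 9
Count = 6

Answer: 6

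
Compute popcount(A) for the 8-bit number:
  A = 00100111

00100111
1-bits at positions (from bit 0 = LSB): 0, 1, 2, 5
Count = 4

Answer: 4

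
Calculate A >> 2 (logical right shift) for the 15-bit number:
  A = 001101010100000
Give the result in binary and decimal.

Logical shift right by 2: drop the bottom 2 bit(s), prepend 2 zero(s) on the left.
  001101010100000  ->  keep [0011010101000], discard [00], prepend 00
= 000011010101000

Answer: 000011010101000 (1704)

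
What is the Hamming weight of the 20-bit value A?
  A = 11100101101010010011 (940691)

11100101101010010011
1-bits at positions (from bit 0 = LSB): 0, 1, 4, 7, 9, 11, 12, 14, 17, 18, 19
Count = 11

Answer: 11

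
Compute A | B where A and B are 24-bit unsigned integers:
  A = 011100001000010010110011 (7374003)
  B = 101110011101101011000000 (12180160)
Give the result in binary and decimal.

Apply | to each column (1 where either bit is 1):
  011100001000010010110011
| 101110011101101011000000
--------------------------
  111110011101111011110011

Answer: 111110011101111011110011 (16375539)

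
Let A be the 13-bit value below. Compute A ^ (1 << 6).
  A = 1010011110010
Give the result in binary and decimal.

Mask = 1 << 6 = 0000001000000
Bit 6 of A is 1; XOR with the mask flips it to 0.
  1010011110010
^ 0000001000000
---------------
  1010010110010

Answer: 1010010110010 (5298)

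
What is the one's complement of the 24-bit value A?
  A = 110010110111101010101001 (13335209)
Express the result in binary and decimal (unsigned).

Flip each bit (0->1, 1->0):
  110010110111101010101001
  001101001000010101010110

Answer: 001101001000010101010110 (3442006)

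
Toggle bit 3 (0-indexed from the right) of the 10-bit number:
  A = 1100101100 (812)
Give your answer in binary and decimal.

Mask = 1 << 3 = 0000001000
Bit 3 of A is 1; XOR with the mask flips it to 0.
  1100101100
^ 0000001000
------------
  1100100100

Answer: 1100100100 (804)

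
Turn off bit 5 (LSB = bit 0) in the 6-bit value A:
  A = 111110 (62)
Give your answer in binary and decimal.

Mask = ~(1 << 5) = 011111
Bit 5 of A is 1, so AND-ing with the mask clears it to 0.
  111110
& 011111
--------
  011110

Answer: 011110 (30)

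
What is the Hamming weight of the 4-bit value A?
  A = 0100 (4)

0100
1-bits at positions (from bit 0 = LSB): 2
Count = 1

Answer: 1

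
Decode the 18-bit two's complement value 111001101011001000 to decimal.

MSB is 1, so the value is negative. Find the magnitude:
1. Invert bits:  000110010100110111
2. Add 1:        000110010100111000  = 25912
3. Apply sign:   -25912

Answer: -25912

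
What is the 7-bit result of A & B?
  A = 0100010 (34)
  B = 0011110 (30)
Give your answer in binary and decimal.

Apply & to each column (1 only where both bits are 1):
  0100010
& 0011110
---------
  0000010

Answer: 0000010 (2)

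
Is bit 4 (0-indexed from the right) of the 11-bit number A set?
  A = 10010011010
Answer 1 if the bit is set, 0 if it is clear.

Bit 4 is the 5th from the right.
  10010011010
        ^
That bit is 1.

Answer: 1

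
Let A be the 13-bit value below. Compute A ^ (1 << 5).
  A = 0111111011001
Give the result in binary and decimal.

Mask = 1 << 5 = 0000000100000
Bit 5 of A is 0; XOR with the mask flips it to 1.
  0111111011001
^ 0000000100000
---------------
  0111111111001

Answer: 0111111111001 (4089)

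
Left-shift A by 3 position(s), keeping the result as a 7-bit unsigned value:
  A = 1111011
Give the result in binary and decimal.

Shift left by 3: drop the top 3 bit(s), append 3 zero(s) on the right.
  1111011  ->  discard [111], keep [1011], append 000
= 1011000

Answer: 1011000 (88)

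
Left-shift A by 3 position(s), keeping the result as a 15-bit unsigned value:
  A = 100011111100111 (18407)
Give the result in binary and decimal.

Shift left by 3: drop the top 3 bit(s), append 3 zero(s) on the right.
  100011111100111  ->  discard [100], keep [011111100111], append 000
= 011111100111000

Answer: 011111100111000 (16184)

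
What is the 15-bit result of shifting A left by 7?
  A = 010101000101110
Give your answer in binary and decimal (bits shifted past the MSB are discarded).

Shift left by 7: drop the top 7 bit(s), append 7 zero(s) on the right.
  010101000101110  ->  discard [0101010], keep [00101110], append 0000000
= 001011100000000

Answer: 001011100000000 (5888)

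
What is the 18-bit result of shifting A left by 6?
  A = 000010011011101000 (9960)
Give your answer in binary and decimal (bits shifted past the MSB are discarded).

Shift left by 6: drop the top 6 bit(s), append 6 zero(s) on the right.
  000010011011101000  ->  discard [000010], keep [011011101000], append 000000
= 011011101000000000

Answer: 011011101000000000 (113152)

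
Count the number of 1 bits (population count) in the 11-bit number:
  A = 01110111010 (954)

01110111010
1-bits at positions (from bit 0 = LSB): 1, 3, 4, 5, 7, 8, 9
Count = 7

Answer: 7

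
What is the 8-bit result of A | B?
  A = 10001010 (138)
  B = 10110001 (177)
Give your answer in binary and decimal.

Apply | to each column (1 where either bit is 1):
  10001010
| 10110001
----------
  10111011

Answer: 10111011 (187)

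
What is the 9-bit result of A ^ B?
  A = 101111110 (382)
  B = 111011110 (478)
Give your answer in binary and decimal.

Apply ^ to each column (1 where bits differ):
  101111110
^ 111011110
-----------
  010100000

Answer: 010100000 (160)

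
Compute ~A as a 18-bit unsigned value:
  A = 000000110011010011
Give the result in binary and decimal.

Flip each bit (0->1, 1->0):
  000000110011010011
  111111001100101100

Answer: 111111001100101100 (258860)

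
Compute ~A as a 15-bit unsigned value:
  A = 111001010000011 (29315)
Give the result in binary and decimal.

Flip each bit (0->1, 1->0):
  111001010000011
  000110101111100

Answer: 000110101111100 (3452)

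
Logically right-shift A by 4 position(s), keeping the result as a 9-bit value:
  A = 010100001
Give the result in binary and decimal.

Logical shift right by 4: drop the bottom 4 bit(s), prepend 4 zero(s) on the left.
  010100001  ->  keep [01010], discard [0001], prepend 0000
= 000001010

Answer: 000001010 (10)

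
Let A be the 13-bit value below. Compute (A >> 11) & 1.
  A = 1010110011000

Bit 11 is the 12th from the right.
  1010110011000
   ^
That bit is 0.

Answer: 0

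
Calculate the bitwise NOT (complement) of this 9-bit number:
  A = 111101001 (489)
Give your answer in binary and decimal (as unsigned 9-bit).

Flip each bit (0->1, 1->0):
  111101001
  000010110

Answer: 000010110 (22)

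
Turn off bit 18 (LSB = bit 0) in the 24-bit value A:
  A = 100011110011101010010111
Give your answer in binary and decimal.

Mask = ~(1 << 18) = 111110111111111111111111
Bit 18 of A is 1, so AND-ing with the mask clears it to 0.
  100011110011101010010111
& 111110111111111111111111
--------------------------
  100010110011101010010111

Answer: 100010110011101010010111 (9124503)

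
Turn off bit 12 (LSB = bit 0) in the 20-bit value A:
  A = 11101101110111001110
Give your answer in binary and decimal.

Mask = ~(1 << 12) = 11111110111111111111
Bit 12 of A is 1, so AND-ing with the mask clears it to 0.
  11101101110111001110
& 11111110111111111111
----------------------
  11101100110111001110

Answer: 11101100110111001110 (970190)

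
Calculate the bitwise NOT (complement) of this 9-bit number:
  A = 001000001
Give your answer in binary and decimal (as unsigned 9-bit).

Flip each bit (0->1, 1->0):
  001000001
  110111110

Answer: 110111110 (446)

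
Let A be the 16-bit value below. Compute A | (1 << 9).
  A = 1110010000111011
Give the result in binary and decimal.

Mask = 1 << 9 = 0000001000000000
Bit 9 of A is 0, so OR-ing with the mask flips it to 1.
  1110010000111011
| 0000001000000000
------------------
  1110011000111011

Answer: 1110011000111011 (58939)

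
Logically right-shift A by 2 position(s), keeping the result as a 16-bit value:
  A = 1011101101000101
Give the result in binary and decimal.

Logical shift right by 2: drop the bottom 2 bit(s), prepend 2 zero(s) on the left.
  1011101101000101  ->  keep [10111011010001], discard [01], prepend 00
= 0010111011010001

Answer: 0010111011010001 (11985)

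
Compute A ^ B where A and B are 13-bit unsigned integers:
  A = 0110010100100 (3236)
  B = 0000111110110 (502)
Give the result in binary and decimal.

Apply ^ to each column (1 where bits differ):
  0110010100100
^ 0000111110110
---------------
  0110101010010

Answer: 0110101010010 (3410)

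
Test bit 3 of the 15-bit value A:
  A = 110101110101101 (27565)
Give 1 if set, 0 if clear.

Bit 3 is the 4th from the right.
  110101110101101
             ^
That bit is 1.

Answer: 1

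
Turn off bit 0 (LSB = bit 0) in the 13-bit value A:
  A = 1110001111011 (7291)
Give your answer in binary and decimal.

Mask = ~(1 << 0) = 1111111111110
Bit 0 of A is 1, so AND-ing with the mask clears it to 0.
  1110001111011
& 1111111111110
---------------
  1110001111010

Answer: 1110001111010 (7290)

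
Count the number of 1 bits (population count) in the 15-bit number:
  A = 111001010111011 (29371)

111001010111011
1-bits at positions (from bit 0 = LSB): 0, 1, 3, 4, 5, 7, 9, 12, 13, 14
Count = 10

Answer: 10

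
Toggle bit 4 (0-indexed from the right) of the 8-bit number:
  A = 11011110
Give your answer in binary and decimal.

Mask = 1 << 4 = 00010000
Bit 4 of A is 1; XOR with the mask flips it to 0.
  11011110
^ 00010000
----------
  11001110

Answer: 11001110 (206)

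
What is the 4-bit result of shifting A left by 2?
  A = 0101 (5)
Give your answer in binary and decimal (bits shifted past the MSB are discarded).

Shift left by 2: drop the top 2 bit(s), append 2 zero(s) on the right.
  0101  ->  discard [01], keep [01], append 00
= 0100

Answer: 0100 (4)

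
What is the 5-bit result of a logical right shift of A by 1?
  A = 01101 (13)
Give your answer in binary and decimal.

Logical shift right by 1: drop the bottom 1 bit(s), prepend 1 zero(s) on the left.
  01101  ->  keep [0110], discard [1], prepend 0
= 00110

Answer: 00110 (6)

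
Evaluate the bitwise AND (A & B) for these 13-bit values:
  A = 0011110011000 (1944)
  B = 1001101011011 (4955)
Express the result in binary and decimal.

Apply & to each column (1 only where both bits are 1):
  0011110011000
& 1001101011011
---------------
  0001100011000

Answer: 0001100011000 (792)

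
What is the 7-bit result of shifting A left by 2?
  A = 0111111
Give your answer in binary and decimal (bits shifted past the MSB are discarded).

Shift left by 2: drop the top 2 bit(s), append 2 zero(s) on the right.
  0111111  ->  discard [01], keep [11111], append 00
= 1111100

Answer: 1111100 (124)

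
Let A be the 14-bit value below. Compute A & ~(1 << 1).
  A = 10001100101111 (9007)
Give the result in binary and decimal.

Mask = ~(1 << 1) = 11111111111101
Bit 1 of A is 1, so AND-ing with the mask clears it to 0.
  10001100101111
& 11111111111101
----------------
  10001100101101

Answer: 10001100101101 (9005)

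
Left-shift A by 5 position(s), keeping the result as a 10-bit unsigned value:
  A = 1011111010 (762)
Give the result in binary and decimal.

Shift left by 5: drop the top 5 bit(s), append 5 zero(s) on the right.
  1011111010  ->  discard [10111], keep [11010], append 00000
= 1101000000

Answer: 1101000000 (832)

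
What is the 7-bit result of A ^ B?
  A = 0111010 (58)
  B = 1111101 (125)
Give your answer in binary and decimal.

Apply ^ to each column (1 where bits differ):
  0111010
^ 1111101
---------
  1000111

Answer: 1000111 (71)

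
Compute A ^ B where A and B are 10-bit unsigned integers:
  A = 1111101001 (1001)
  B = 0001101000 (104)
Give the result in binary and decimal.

Apply ^ to each column (1 where bits differ):
  1111101001
^ 0001101000
------------
  1110000001

Answer: 1110000001 (897)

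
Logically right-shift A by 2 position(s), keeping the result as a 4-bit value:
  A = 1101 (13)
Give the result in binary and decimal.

Logical shift right by 2: drop the bottom 2 bit(s), prepend 2 zero(s) on the left.
  1101  ->  keep [11], discard [01], prepend 00
= 0011

Answer: 0011 (3)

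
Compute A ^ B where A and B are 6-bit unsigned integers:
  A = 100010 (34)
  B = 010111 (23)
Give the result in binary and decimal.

Apply ^ to each column (1 where bits differ):
  100010
^ 010111
--------
  110101

Answer: 110101 (53)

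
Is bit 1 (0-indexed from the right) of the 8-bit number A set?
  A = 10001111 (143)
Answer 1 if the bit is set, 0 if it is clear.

Bit 1 is the 2nd from the right.
  10001111
        ^
That bit is 1.

Answer: 1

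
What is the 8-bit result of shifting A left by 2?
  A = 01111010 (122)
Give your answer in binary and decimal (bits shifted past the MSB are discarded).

Shift left by 2: drop the top 2 bit(s), append 2 zero(s) on the right.
  01111010  ->  discard [01], keep [111010], append 00
= 11101000

Answer: 11101000 (232)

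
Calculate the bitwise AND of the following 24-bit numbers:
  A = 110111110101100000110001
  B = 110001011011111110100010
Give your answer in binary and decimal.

Apply & to each column (1 only where both bits are 1):
  110111110101100000110001
& 110001011011111110100010
--------------------------
  110001010001100000100000

Answer: 110001010001100000100000 (12916768)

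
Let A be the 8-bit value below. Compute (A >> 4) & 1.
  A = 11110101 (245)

Bit 4 is the 5th from the right.
  11110101
     ^
That bit is 1.

Answer: 1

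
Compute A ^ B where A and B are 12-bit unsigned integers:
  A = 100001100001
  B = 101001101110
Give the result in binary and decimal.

Apply ^ to each column (1 where bits differ):
  100001100001
^ 101001101110
--------------
  001000001111

Answer: 001000001111 (527)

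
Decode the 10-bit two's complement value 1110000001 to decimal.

MSB is 1, so the value is negative. Find the magnitude:
1. Invert bits:  0001111110
2. Add 1:        0001111111  = 127
3. Apply sign:   -127

Answer: -127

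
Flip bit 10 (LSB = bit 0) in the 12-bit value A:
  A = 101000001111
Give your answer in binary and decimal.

Mask = 1 << 10 = 010000000000
Bit 10 of A is 0; XOR with the mask flips it to 1.
  101000001111
^ 010000000000
--------------
  111000001111

Answer: 111000001111 (3599)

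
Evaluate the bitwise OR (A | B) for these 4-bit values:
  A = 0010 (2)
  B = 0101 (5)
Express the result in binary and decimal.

Apply | to each column (1 where either bit is 1):
  0010
| 0101
------
  0111

Answer: 0111 (7)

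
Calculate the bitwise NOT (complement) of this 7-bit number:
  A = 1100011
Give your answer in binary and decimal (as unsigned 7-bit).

Flip each bit (0->1, 1->0):
  1100011
  0011100

Answer: 0011100 (28)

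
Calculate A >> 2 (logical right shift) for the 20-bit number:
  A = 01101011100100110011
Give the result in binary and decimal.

Logical shift right by 2: drop the bottom 2 bit(s), prepend 2 zero(s) on the left.
  01101011100100110011  ->  keep [011010111001001100], discard [11], prepend 00
= 00011010111001001100

Answer: 00011010111001001100 (110156)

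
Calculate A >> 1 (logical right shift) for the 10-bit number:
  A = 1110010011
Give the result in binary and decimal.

Logical shift right by 1: drop the bottom 1 bit(s), prepend 1 zero(s) on the left.
  1110010011  ->  keep [111001001], discard [1], prepend 0
= 0111001001

Answer: 0111001001 (457)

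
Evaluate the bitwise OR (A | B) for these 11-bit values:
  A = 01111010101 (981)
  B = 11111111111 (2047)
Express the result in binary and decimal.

Apply | to each column (1 where either bit is 1):
  01111010101
| 11111111111
-------------
  11111111111

Answer: 11111111111 (2047)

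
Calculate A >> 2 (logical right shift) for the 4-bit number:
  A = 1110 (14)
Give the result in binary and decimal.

Logical shift right by 2: drop the bottom 2 bit(s), prepend 2 zero(s) on the left.
  1110  ->  keep [11], discard [10], prepend 00
= 0011

Answer: 0011 (3)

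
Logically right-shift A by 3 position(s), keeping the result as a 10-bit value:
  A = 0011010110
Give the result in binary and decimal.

Logical shift right by 3: drop the bottom 3 bit(s), prepend 3 zero(s) on the left.
  0011010110  ->  keep [0011010], discard [110], prepend 000
= 0000011010

Answer: 0000011010 (26)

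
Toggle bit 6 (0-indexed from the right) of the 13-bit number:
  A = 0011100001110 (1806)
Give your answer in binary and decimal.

Mask = 1 << 6 = 0000001000000
Bit 6 of A is 0; XOR with the mask flips it to 1.
  0011100001110
^ 0000001000000
---------------
  0011101001110

Answer: 0011101001110 (1870)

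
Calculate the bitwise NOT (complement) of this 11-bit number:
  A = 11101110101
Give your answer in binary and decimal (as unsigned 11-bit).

Flip each bit (0->1, 1->0):
  11101110101
  00010001010

Answer: 00010001010 (138)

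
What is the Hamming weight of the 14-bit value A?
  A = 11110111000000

11110111000000
1-bits at positions (from bit 0 = LSB): 6, 7, 8, 10, 11, 12, 13
Count = 7

Answer: 7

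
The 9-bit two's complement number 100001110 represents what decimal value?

MSB is 1, so the value is negative. Find the magnitude:
1. Invert bits:  011110001
2. Add 1:        011110010  = 242
3. Apply sign:   -242

Answer: -242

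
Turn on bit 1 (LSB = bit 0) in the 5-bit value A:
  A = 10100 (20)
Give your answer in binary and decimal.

Mask = 1 << 1 = 00010
Bit 1 of A is 0, so OR-ing with the mask flips it to 1.
  10100
| 00010
-------
  10110

Answer: 10110 (22)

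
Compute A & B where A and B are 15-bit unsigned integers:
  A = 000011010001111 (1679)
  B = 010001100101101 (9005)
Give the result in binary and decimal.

Apply & to each column (1 only where both bits are 1):
  000011010001111
& 010001100101101
-----------------
  000001000001101

Answer: 000001000001101 (525)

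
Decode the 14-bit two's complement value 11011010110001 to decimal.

MSB is 1, so the value is negative. Find the magnitude:
1. Invert bits:  00100101001110
2. Add 1:        00100101001111  = 2383
3. Apply sign:   -2383

Answer: -2383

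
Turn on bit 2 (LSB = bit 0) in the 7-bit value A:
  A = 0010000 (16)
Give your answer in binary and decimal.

Mask = 1 << 2 = 0000100
Bit 2 of A is 0, so OR-ing with the mask flips it to 1.
  0010000
| 0000100
---------
  0010100

Answer: 0010100 (20)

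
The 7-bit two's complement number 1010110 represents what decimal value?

MSB is 1, so the value is negative. Find the magnitude:
1. Invert bits:  0101001
2. Add 1:        0101010  = 42
3. Apply sign:   -42

Answer: -42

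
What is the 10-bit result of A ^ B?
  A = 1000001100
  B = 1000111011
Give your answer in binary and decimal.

Apply ^ to each column (1 where bits differ):
  1000001100
^ 1000111011
------------
  0000110111

Answer: 0000110111 (55)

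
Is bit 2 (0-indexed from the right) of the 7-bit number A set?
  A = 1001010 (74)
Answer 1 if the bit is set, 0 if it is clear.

Bit 2 is the 3rd from the right.
  1001010
      ^
That bit is 0.

Answer: 0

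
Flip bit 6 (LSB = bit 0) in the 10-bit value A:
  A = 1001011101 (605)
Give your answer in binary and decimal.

Mask = 1 << 6 = 0001000000
Bit 6 of A is 1; XOR with the mask flips it to 0.
  1001011101
^ 0001000000
------------
  1000011101

Answer: 1000011101 (541)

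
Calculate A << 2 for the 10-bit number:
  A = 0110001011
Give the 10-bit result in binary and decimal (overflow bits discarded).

Shift left by 2: drop the top 2 bit(s), append 2 zero(s) on the right.
  0110001011  ->  discard [01], keep [10001011], append 00
= 1000101100

Answer: 1000101100 (556)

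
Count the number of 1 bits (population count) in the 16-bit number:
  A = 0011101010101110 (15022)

0011101010101110
1-bits at positions (from bit 0 = LSB): 1, 2, 3, 5, 7, 9, 11, 12, 13
Count = 9

Answer: 9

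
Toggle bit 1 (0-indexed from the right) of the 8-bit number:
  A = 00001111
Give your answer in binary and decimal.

Mask = 1 << 1 = 00000010
Bit 1 of A is 1; XOR with the mask flips it to 0.
  00001111
^ 00000010
----------
  00001101

Answer: 00001101 (13)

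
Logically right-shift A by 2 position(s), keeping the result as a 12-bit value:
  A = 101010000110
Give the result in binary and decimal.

Logical shift right by 2: drop the bottom 2 bit(s), prepend 2 zero(s) on the left.
  101010000110  ->  keep [1010100001], discard [10], prepend 00
= 001010100001

Answer: 001010100001 (673)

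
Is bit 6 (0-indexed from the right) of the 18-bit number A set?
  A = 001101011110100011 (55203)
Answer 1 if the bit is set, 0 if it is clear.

Bit 6 is the 7th from the right.
  001101011110100011
             ^
That bit is 0.

Answer: 0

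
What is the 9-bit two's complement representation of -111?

1. Binary of +111:  001101111
2. Invert bits:     110010000
3. Add 1:           110010001

Answer: 110010001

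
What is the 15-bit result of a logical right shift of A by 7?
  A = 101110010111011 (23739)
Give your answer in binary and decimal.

Logical shift right by 7: drop the bottom 7 bit(s), prepend 7 zero(s) on the left.
  101110010111011  ->  keep [10111001], discard [0111011], prepend 0000000
= 000000010111001

Answer: 000000010111001 (185)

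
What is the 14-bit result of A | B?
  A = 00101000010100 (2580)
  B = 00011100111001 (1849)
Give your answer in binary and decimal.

Apply | to each column (1 where either bit is 1):
  00101000010100
| 00011100111001
----------------
  00111100111101

Answer: 00111100111101 (3901)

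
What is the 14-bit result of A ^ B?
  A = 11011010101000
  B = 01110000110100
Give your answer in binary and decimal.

Apply ^ to each column (1 where bits differ):
  11011010101000
^ 01110000110100
----------------
  10101010011100

Answer: 10101010011100 (10908)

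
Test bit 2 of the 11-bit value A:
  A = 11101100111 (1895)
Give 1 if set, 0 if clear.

Bit 2 is the 3rd from the right.
  11101100111
          ^
That bit is 1.

Answer: 1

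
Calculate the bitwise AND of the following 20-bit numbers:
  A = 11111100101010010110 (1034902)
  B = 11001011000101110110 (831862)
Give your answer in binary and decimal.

Apply & to each column (1 only where both bits are 1):
  11111100101010010110
& 11001011000101110110
----------------------
  11001000000000010110

Answer: 11001000000000010110 (819222)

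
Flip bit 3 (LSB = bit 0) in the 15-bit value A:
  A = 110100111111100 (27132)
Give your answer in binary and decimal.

Mask = 1 << 3 = 000000000001000
Bit 3 of A is 1; XOR with the mask flips it to 0.
  110100111111100
^ 000000000001000
-----------------
  110100111110100

Answer: 110100111110100 (27124)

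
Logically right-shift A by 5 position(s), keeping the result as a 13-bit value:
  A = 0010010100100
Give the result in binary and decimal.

Logical shift right by 5: drop the bottom 5 bit(s), prepend 5 zero(s) on the left.
  0010010100100  ->  keep [00100101], discard [00100], prepend 00000
= 0000000100101

Answer: 0000000100101 (37)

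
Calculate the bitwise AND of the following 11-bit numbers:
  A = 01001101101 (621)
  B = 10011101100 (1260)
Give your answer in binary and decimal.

Apply & to each column (1 only where both bits are 1):
  01001101101
& 10011101100
-------------
  00001101100

Answer: 00001101100 (108)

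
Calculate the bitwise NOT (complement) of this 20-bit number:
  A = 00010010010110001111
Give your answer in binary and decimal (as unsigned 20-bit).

Flip each bit (0->1, 1->0):
  00010010010110001111
  11101101101001110000

Answer: 11101101101001110000 (973424)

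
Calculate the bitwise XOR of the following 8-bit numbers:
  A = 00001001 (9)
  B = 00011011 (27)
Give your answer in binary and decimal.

Apply ^ to each column (1 where bits differ):
  00001001
^ 00011011
----------
  00010010

Answer: 00010010 (18)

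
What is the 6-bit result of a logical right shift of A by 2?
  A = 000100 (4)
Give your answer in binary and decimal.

Logical shift right by 2: drop the bottom 2 bit(s), prepend 2 zero(s) on the left.
  000100  ->  keep [0001], discard [00], prepend 00
= 000001

Answer: 000001 (1)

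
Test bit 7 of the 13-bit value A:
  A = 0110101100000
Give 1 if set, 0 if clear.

Bit 7 is the 8th from the right.
  0110101100000
       ^
That bit is 0.

Answer: 0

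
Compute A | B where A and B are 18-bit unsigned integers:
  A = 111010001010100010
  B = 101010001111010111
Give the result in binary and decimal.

Apply | to each column (1 where either bit is 1):
  111010001010100010
| 101010001111010111
--------------------
  111010001111110111

Answer: 111010001111110111 (238583)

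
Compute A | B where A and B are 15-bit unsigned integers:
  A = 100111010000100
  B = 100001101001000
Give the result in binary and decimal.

Apply | to each column (1 where either bit is 1):
  100111010000100
| 100001101001000
-----------------
  100111111001100

Answer: 100111111001100 (20428)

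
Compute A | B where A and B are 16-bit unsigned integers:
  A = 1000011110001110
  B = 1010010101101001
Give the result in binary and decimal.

Apply | to each column (1 where either bit is 1):
  1000011110001110
| 1010010101101001
------------------
  1010011111101111

Answer: 1010011111101111 (42991)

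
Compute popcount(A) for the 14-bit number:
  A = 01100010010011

01100010010011
1-bits at positions (from bit 0 = LSB): 0, 1, 4, 7, 11, 12
Count = 6

Answer: 6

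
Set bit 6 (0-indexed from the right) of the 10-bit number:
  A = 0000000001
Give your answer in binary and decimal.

Mask = 1 << 6 = 0001000000
Bit 6 of A is 0, so OR-ing with the mask flips it to 1.
  0000000001
| 0001000000
------------
  0001000001

Answer: 0001000001 (65)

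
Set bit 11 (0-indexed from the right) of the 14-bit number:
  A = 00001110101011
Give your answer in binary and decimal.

Mask = 1 << 11 = 00100000000000
Bit 11 of A is 0, so OR-ing with the mask flips it to 1.
  00001110101011
| 00100000000000
----------------
  00101110101011

Answer: 00101110101011 (2987)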